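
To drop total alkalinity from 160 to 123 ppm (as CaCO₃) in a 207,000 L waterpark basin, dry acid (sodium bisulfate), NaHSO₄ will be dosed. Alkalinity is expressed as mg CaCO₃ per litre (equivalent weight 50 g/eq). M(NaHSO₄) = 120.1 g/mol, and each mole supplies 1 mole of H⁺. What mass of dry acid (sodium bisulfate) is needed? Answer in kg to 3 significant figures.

18.4 kg

Alkalinity to neutralize: (160 − 123) = 37 mg/L as CaCO₃ × 207,000 L = 7659 g as CaCO₃.
Equivalents of H⁺ required: 7659 ÷ 50 g/eq = 153.2 eq = 153.2 mol NaHSO₄.
Mass of NaHSO₄: 153.2 × 120.1 = 18,400 g.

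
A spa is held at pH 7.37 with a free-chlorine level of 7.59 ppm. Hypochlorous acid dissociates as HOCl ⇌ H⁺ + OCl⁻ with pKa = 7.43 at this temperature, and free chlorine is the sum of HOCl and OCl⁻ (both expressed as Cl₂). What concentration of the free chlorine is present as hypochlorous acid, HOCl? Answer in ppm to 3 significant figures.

[OCl⁻]/[HOCl] = 10^(pH − pKa) = 10^(7.37 − 7.43) = 10^-0.06 = 0.871.
Fraction as HOCl = 1 / (1 + 0.871) = 0.5345.
HOCl = 0.5345 × 7.59 ppm = 4.057 ppm.

4.06 ppm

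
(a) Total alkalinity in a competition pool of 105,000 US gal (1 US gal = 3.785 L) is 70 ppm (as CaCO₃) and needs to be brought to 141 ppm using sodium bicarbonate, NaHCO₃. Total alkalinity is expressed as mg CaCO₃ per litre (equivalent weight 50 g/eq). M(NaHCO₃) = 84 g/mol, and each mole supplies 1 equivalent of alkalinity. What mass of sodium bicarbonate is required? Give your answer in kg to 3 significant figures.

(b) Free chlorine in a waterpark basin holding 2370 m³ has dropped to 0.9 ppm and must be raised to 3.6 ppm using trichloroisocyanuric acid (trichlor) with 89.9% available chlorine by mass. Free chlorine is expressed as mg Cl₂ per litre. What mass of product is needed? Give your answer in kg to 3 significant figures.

(a) Volume: 105,000 US gal × 3.785 L/gal = 397,425 L.
(a) Alkalinity to add: (141 − 70) = 71 mg/L as CaCO₃ × 397,425 L = 28,220 g as CaCO₃.
(a) Equivalents: 28,220 g ÷ 50 g/eq = 564.3 eq.
(a) NaHCO₃ supplies 1 eq per mole → 564.3 mol.
(a) Mass: 564.3 mol × 84 g/mol = 47,400 g.

(b) Volume: 2370 m³ = 2,370,000 L.
(b) Chlorine deficit: 3.6 − 0.9 = 2.7 ppm = 2.7 mg/L as Cl₂.
(b) Cl₂ equivalent needed: 2.7 mg/L × 2,370,000 L = 6,399,000 mg = 6399 g.
(b) Product at 89.9% available chlorine: 6399 / 0.899 = 7118 g.

(a) 47.4 kg; (b) 7.12 kg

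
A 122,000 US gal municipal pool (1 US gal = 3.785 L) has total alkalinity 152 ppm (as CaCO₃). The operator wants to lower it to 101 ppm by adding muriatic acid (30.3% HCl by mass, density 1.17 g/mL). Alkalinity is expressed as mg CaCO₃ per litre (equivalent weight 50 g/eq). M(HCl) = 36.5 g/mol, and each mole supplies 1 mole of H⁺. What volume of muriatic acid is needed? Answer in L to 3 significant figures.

Volume: 122,000 US gal × 3.785 L/gal = 461,770 L.
Alkalinity to neutralize: (152 − 101) = 51 mg/L as CaCO₃ × 461,770 L = 23,550 g as CaCO₃.
Equivalents of H⁺ required: 23,550 ÷ 50 g/eq = 471 eq = 471 mol HCl.
Mass of HCl: 471 × 36.5 = 17,190 g.
Mass of 30.3% solution: 17,190 / 0.303 = 56,740 g.
Volume: 56,740 g ÷ 1.17 g/mL = 48,490 mL.

48.5 L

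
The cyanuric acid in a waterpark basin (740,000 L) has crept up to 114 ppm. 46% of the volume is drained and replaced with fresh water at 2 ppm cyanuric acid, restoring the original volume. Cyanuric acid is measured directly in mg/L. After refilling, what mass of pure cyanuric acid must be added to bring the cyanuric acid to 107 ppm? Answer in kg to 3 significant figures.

After draining 46% and refilling: 114 × 0.54 + 2 × 0.46 = 62.48 ppm.
Deficit to target: 107 − 62.48 = 44.52 mg/L.
Mass: 44.52 mg/L × 740,000 L = 32,940 g cyanuric acid.

32.9 kg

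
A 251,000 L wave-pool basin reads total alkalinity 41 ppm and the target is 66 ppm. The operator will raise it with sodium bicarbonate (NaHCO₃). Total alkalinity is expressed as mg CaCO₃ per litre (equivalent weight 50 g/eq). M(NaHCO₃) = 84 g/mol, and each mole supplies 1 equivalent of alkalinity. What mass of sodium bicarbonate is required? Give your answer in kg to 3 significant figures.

10.5 kg

Alkalinity to add: (66 − 41) = 25 mg/L as CaCO₃ × 251,000 L = 6275 g as CaCO₃.
Equivalents: 6275 g ÷ 50 g/eq = 125.5 eq.
NaHCO₃ supplies 1 eq per mole → 125.5 mol.
Mass: 125.5 mol × 84 g/mol = 10,540 g.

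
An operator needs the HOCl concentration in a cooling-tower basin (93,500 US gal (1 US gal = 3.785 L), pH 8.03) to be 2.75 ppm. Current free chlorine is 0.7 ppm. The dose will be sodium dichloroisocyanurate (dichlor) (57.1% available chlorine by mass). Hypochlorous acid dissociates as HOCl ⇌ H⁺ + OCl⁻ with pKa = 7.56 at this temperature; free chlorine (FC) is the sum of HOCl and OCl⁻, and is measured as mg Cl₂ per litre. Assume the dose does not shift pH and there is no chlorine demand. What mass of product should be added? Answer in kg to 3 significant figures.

Volume: 93,500 US gal × 3.785 L/gal = 353,898 L.
[OCl⁻]/[HOCl] = 10^(pH − pKa) = 10^(8.03 − 7.56) = 2.951; fraction as HOCl = 1/(1 + 2.951) = 0.2531.
Free chlorine required for 2.75 ppm HOCl: 2.75 / 0.2531 = 10.87 ppm.
FC to add: 10.87 − 0.7 = 10.17 mg/L as Cl₂.
Cl₂ equivalent: 10.17 mg/L × 353,898 L = 3598 g.
Product at 57.1% available Cl: 3598 / 0.571 = 6301 g.

6.30 kg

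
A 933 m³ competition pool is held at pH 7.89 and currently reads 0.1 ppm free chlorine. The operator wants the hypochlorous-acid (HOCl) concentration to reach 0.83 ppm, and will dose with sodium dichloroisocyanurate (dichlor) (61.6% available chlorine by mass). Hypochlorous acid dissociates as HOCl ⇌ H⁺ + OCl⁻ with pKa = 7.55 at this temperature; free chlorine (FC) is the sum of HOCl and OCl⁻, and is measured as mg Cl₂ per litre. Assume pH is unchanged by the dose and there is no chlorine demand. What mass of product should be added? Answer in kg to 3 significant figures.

Volume: 933 m³ = 933,000 L.
[OCl⁻]/[HOCl] = 10^(pH − pKa) = 10^(7.89 − 7.55) = 2.188; fraction as HOCl = 1/(1 + 2.188) = 0.3137.
Free chlorine required for 0.83 ppm HOCl: 0.83 / 0.3137 = 2.646 ppm.
FC to add: 2.646 − 0.1 = 2.546 mg/L as Cl₂.
Cl₂ equivalent: 2.546 mg/L × 933,000 L = 2375 g.
Product at 61.6% available Cl: 2375 / 0.616 = 3856 g.

3.86 kg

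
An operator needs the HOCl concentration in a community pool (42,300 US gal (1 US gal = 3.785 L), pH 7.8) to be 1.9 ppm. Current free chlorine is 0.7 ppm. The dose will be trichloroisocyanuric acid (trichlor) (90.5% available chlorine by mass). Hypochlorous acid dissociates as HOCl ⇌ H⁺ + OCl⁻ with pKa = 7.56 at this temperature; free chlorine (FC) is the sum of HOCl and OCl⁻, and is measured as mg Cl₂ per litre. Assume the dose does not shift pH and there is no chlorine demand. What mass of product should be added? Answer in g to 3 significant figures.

Volume: 42,300 US gal × 3.785 L/gal = 160,106 L.
[OCl⁻]/[HOCl] = 10^(pH − pKa) = 10^(7.8 − 7.56) = 1.738; fraction as HOCl = 1/(1 + 1.738) = 0.3653.
Free chlorine required for 1.9 ppm HOCl: 1.9 / 0.3653 = 5.202 ppm.
FC to add: 5.202 − 0.7 = 4.502 mg/L as Cl₂.
Cl₂ equivalent: 4.502 mg/L × 160,106 L = 720.8 g.
Product at 90.5% available Cl: 720.8 / 0.905 = 796.4 g.

796 g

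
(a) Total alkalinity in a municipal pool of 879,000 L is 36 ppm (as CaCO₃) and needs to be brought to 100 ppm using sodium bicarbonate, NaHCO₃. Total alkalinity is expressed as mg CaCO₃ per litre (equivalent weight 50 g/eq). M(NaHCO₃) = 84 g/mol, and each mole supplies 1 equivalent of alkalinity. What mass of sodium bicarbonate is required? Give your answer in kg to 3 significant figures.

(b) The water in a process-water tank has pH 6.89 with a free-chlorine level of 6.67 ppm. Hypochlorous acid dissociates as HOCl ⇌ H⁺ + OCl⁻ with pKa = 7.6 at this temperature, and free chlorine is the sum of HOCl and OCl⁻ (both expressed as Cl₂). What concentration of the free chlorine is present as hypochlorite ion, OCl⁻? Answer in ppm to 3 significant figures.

(a) 94.5 kg; (b) 1.09 ppm

(a) Alkalinity to add: (100 − 36) = 64 mg/L as CaCO₃ × 879,000 L = 56,260 g as CaCO₃.
(a) Equivalents: 56,260 g ÷ 50 g/eq = 1125 eq.
(a) NaHCO₃ supplies 1 eq per mole → 1125 mol.
(a) Mass: 1125 mol × 84 g/mol = 94,510 g.

(b) [OCl⁻]/[HOCl] = 10^(pH − pKa) = 10^(6.89 − 7.6) = 10^-0.71 = 0.195.
(b) Fraction as HOCl = 1 / (1 + 0.195) = 0.8368.
(b) OCl⁻ = (1 − 0.8368) × 6.67 ppm = 1.088 ppm.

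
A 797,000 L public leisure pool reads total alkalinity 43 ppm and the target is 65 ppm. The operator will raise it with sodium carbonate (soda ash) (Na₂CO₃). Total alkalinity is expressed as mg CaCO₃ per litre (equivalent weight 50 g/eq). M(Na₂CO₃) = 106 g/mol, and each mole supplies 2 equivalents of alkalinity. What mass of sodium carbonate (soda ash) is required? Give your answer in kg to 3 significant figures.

18.6 kg

Alkalinity to add: (65 − 43) = 22 mg/L as CaCO₃ × 797,000 L = 17,530 g as CaCO₃.
Equivalents: 17,530 g ÷ 50 g/eq = 350.7 eq.
Each mole of Na₂CO₃ supplies 2 eq, so 350.7 / 2 = 175.3 mol.
Mass: 175.3 mol × 106 g/mol = 18,590 g.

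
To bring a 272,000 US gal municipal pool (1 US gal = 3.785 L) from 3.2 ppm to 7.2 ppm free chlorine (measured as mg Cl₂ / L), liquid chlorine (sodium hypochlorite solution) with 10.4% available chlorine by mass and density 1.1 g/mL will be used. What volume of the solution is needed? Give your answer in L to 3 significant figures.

36.0 L

Volume: 272,000 US gal × 3.785 L/gal = 1,029,520 L.
Chlorine deficit: 7.2 − 3.2 = 4 ppm = 4 mg/L as Cl₂.
Cl₂ equivalent needed: 4 mg/L × 1,029,520 L = 4,118,000 mg = 4118 g.
Product at 10.4% available chlorine: 4118 / 0.104 = 39,600 g.
Volume at density 1.1 g/mL: 39,600 g ÷ 1.1 g/mL = 36,000 mL.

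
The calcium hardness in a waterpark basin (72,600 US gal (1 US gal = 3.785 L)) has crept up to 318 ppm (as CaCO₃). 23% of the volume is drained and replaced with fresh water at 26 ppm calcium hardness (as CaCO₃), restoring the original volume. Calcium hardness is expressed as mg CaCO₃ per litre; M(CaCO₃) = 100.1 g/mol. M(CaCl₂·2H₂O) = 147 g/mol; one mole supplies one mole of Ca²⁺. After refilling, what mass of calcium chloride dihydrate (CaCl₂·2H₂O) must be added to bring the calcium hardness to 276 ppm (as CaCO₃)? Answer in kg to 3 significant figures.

10.2 kg

Volume: 72,600 US gal × 3.785 L/gal = 274,791 L.
After draining 23% and refilling: 318 × 0.77 + 26 × 0.23 = 250.84 ppm.
Deficit to target: 276 − 250.84 = 25.16 mg/L.
As CaCO₃: 25.16 mg/L × 274,791 L = 6914 g; ÷ 100.1 = 69.07 mol Ca²⁺.
Mass: 69.07 × 147 = 10,150 g.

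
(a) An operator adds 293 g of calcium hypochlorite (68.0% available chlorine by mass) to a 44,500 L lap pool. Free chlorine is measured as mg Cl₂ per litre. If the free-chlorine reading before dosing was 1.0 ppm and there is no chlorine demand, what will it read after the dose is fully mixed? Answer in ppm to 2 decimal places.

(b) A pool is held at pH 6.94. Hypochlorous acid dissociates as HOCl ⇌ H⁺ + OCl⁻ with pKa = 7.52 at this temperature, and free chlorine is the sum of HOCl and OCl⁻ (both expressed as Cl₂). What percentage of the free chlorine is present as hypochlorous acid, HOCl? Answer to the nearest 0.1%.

(a) 5.48 ppm; (b) 79.2%

(a) Available chlorine delivered: 293 g × 0.68 = 199.2 g as Cl₂.
(a) Concentration rise: 199.2 g / 44,500 L = 4.477 mg/L = 4.48 ppm.
(a) Final FC: 1.0 + 4.48 = 5.48 ppm.

(b) [OCl⁻]/[HOCl] = 10^(pH − pKa) = 10^(6.94 − 7.52) = 10^-0.58 = 0.263.
(b) Fraction as HOCl = 1 / (1 + 0.263) = 0.7917.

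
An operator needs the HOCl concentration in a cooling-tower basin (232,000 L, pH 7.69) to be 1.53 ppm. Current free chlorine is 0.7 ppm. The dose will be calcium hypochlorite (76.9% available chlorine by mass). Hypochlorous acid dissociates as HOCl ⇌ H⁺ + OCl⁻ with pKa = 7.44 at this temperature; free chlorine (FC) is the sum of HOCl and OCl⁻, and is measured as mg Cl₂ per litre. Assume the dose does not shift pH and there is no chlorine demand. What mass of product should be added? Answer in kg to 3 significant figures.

[OCl⁻]/[HOCl] = 10^(pH − pKa) = 10^(7.69 − 7.44) = 1.778; fraction as HOCl = 1/(1 + 1.778) = 0.3599.
Free chlorine required for 1.53 ppm HOCl: 1.53 / 0.3599 = 4.251 ppm.
FC to add: 4.251 − 0.7 = 3.551 mg/L as Cl₂.
Cl₂ equivalent: 3.551 mg/L × 232,000 L = 823.8 g.
Product at 76.9% available Cl: 823.8 / 0.769 = 1071 g.

1.07 kg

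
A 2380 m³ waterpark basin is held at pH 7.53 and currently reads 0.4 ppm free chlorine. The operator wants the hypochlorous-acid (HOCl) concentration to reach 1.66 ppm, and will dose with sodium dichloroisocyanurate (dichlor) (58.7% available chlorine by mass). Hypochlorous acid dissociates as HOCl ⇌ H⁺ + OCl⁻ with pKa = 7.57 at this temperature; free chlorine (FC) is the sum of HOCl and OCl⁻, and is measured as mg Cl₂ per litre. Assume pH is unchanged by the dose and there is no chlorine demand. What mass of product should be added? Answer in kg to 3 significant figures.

11.2 kg

Volume: 2380 m³ = 2,380,000 L.
[OCl⁻]/[HOCl] = 10^(pH − pKa) = 10^(7.53 − 7.57) = 0.912; fraction as HOCl = 1/(1 + 0.912) = 0.523.
Free chlorine required for 1.66 ppm HOCl: 1.66 / 0.523 = 3.174 ppm.
FC to add: 3.174 − 0.4 = 2.774 mg/L as Cl₂.
Cl₂ equivalent: 2.774 mg/L × 2,380,000 L = 6602 g.
Product at 58.7% available Cl: 6602 / 0.587 = 11,250 g.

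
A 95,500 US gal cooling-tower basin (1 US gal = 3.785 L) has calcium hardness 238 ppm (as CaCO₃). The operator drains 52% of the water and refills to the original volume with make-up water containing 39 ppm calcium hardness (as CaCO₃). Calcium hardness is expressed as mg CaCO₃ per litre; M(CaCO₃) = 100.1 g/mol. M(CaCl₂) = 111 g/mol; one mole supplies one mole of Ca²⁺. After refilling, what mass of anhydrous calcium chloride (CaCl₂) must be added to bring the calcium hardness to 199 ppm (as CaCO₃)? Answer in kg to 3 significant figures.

25.8 kg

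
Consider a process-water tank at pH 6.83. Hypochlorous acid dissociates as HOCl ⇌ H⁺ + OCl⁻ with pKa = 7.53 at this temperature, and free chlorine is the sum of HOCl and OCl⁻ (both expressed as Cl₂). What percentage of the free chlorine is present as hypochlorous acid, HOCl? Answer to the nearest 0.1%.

83.4%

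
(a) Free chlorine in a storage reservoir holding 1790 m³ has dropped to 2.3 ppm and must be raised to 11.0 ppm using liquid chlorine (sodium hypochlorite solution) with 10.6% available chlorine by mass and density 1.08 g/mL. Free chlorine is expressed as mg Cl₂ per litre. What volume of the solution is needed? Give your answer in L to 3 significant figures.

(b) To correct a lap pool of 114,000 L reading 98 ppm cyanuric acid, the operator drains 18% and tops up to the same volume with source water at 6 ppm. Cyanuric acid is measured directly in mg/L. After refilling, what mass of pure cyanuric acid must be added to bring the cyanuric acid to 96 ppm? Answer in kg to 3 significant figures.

(a) 136 L; (b) 1.66 kg

(a) Volume: 1790 m³ = 1,790,000 L.
(a) Chlorine deficit: 11.0 − 2.3 = 8.7 ppm = 8.7 mg/L as Cl₂.
(a) Cl₂ equivalent needed: 8.7 mg/L × 1,790,000 L = 15,570,000 mg = 15,570 g.
(a) Product at 10.6% available chlorine: 15,570 / 0.106 = 146,900 g.
(a) Volume at density 1.08 g/mL: 146,900 g ÷ 1.08 g/mL = 136,000 mL.

(b) After draining 18% and refilling: 98 × 0.82 + 6 × 0.18 = 81.44 ppm.
(b) Deficit to target: 96 − 81.44 = 14.56 mg/L.
(b) Mass: 14.56 mg/L × 114,000 L = 1660 g cyanuric acid.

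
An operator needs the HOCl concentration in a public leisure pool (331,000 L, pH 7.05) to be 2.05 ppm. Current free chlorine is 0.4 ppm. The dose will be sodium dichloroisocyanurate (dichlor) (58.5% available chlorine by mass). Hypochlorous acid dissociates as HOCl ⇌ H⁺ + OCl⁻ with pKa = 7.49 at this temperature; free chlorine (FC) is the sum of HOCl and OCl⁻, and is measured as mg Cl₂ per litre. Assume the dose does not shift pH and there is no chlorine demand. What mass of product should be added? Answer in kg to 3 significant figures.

1.35 kg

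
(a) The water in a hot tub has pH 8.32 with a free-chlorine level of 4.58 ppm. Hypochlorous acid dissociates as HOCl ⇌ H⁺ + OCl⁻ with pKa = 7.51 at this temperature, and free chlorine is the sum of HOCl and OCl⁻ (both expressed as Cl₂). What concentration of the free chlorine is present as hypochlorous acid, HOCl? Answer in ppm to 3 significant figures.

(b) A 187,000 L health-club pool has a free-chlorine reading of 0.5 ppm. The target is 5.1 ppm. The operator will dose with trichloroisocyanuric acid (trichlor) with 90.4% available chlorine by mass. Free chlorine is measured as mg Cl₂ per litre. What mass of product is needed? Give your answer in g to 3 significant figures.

(a) 0.614 ppm; (b) 952 g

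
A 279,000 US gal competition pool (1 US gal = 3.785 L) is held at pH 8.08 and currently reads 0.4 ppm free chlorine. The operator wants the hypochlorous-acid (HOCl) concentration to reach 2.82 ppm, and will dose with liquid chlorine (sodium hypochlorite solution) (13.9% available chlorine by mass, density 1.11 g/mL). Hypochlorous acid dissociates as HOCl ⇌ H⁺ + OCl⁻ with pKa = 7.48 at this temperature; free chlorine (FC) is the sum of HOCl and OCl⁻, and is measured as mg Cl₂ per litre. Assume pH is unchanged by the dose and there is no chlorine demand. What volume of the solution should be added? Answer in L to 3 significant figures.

93.4 L

Volume: 279,000 US gal × 3.785 L/gal = 1,056,015 L.
[OCl⁻]/[HOCl] = 10^(pH − pKa) = 10^(8.08 − 7.48) = 3.981; fraction as HOCl = 1/(1 + 3.981) = 0.2008.
Free chlorine required for 2.82 ppm HOCl: 2.82 / 0.2008 = 14.05 ppm.
FC to add: 14.05 − 0.4 = 13.65 mg/L as Cl₂.
Cl₂ equivalent: 13.65 mg/L × 1,056,015 L = 14,410 g.
Product at 13.9% available Cl: 14,410 / 0.139 = 103,700 g.
Volume: 103,700 g ÷ 1.11 g/mL = 93,400 mL.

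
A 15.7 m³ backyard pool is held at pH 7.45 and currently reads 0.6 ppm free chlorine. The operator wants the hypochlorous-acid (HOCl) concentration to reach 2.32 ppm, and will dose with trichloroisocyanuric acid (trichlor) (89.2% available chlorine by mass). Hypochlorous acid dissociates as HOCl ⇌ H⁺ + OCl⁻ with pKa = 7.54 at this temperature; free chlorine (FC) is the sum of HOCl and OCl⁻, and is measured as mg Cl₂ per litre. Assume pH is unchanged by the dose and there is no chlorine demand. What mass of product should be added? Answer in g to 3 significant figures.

Volume: 15.7 m³ = 15,700 L.
[OCl⁻]/[HOCl] = 10^(pH − pKa) = 10^(7.45 − 7.54) = 0.8128; fraction as HOCl = 1/(1 + 0.8128) = 0.5516.
Free chlorine required for 2.32 ppm HOCl: 2.32 / 0.5516 = 4.206 ppm.
FC to add: 4.206 − 0.6 = 3.606 mg/L as Cl₂.
Cl₂ equivalent: 3.606 mg/L × 15,700 L = 56.61 g.
Product at 89.2% available Cl: 56.61 / 0.892 = 63.46 g.

63.5 g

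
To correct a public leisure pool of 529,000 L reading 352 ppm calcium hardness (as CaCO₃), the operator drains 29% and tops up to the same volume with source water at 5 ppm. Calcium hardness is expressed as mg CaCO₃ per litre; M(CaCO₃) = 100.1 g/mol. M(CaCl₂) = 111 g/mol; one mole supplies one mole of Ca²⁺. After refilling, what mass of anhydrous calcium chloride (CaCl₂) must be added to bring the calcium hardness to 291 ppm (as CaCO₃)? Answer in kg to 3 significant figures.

After draining 29% and refilling: 352 × 0.71 + 5 × 0.29 = 251.37 ppm.
Deficit to target: 291 − 251.37 = 39.63 mg/L.
As CaCO₃: 39.63 mg/L × 529,000 L = 20,960 g; ÷ 100.1 = 209.4 mol Ca²⁺.
Mass: 209.4 × 111 = 23,250 g.

23.2 kg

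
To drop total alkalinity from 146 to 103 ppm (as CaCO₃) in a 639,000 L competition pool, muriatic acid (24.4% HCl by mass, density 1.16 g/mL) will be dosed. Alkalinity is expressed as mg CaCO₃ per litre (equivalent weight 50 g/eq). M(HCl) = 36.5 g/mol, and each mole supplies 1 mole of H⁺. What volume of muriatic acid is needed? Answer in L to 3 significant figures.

Alkalinity to neutralize: (146 − 103) = 43 mg/L as CaCO₃ × 639,000 L = 27,480 g as CaCO₃.
Equivalents of H⁺ required: 27,480 ÷ 50 g/eq = 549.5 eq = 549.5 mol HCl.
Mass of HCl: 549.5 × 36.5 = 20,060 g.
Mass of 24.4% solution: 20,060 / 0.244 = 82,210 g.
Volume: 82,210 g ÷ 1.16 g/mL = 70,870 mL.

70.9 L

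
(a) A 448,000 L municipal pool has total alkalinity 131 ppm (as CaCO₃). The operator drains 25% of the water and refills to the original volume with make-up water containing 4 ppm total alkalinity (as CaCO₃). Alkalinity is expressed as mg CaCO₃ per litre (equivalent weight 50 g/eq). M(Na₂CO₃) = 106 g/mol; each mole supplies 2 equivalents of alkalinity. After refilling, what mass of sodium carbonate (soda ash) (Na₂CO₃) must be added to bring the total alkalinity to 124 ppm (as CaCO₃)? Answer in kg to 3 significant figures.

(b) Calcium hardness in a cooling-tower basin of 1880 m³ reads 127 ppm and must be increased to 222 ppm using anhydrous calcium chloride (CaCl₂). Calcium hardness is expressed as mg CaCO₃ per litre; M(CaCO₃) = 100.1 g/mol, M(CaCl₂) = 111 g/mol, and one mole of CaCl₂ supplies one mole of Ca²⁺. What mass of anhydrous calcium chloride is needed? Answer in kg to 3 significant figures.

(a) 11.8 kg; (b) 198 kg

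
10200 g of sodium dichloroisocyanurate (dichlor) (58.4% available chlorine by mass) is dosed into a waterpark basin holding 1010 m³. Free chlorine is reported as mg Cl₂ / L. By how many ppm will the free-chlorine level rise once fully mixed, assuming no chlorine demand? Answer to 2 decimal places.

5.90 ppm

Volume: 1010 m³ = 1,010,000 L.
Available chlorine delivered: 10,200 g × 0.584 = 5957 g as Cl₂.
Concentration rise: 5957 g / 1,010,000 L = 5.898 mg/L = 5.90 ppm.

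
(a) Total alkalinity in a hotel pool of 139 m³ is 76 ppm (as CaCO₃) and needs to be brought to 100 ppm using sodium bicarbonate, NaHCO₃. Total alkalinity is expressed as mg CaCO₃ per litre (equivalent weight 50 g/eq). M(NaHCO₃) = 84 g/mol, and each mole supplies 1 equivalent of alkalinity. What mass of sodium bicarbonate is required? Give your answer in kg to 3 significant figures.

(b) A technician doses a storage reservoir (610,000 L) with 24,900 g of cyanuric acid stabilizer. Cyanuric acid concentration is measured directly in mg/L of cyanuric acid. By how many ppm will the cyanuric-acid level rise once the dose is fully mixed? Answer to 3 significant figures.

(a) 5.60 kg; (b) 40.8 ppm

(a) Volume: 139 m³ = 139,000 L.
(a) Alkalinity to add: (100 − 76) = 24 mg/L as CaCO₃ × 139,000 L = 3336 g as CaCO₃.
(a) Equivalents: 3336 g ÷ 50 g/eq = 66.72 eq.
(a) NaHCO₃ supplies 1 eq per mole → 66.72 mol.
(a) Mass: 66.72 mol × 84 g/mol = 5604 g.

(b) Rise: 24,900 g / 610,000 L × 1000 = 40.82 mg/L.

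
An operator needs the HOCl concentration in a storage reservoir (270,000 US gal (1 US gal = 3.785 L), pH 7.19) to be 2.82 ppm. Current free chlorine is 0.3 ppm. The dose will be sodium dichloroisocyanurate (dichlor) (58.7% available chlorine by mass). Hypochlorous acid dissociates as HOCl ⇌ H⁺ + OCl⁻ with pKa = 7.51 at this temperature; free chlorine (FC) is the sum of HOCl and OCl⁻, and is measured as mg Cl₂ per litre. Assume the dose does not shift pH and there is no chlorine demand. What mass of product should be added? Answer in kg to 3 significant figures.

Volume: 270,000 US gal × 3.785 L/gal = 1,021,950 L.
[OCl⁻]/[HOCl] = 10^(pH − pKa) = 10^(7.19 − 7.51) = 0.4786; fraction as HOCl = 1/(1 + 0.4786) = 0.6763.
Free chlorine required for 2.82 ppm HOCl: 2.82 / 0.6763 = 4.17 ppm.
FC to add: 4.17 − 0.3 = 3.87 mg/L as Cl₂.
Cl₂ equivalent: 3.87 mg/L × 1,021,950 L = 3955 g.
Product at 58.7% available Cl: 3955 / 0.587 = 6737 g.

6.74 kg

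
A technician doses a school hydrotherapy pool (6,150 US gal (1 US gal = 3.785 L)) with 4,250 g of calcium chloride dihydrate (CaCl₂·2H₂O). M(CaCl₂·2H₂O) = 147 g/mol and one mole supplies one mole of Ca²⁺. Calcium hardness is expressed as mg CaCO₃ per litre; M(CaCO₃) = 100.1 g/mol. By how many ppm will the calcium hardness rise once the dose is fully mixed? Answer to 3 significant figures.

Volume: 6,150 US gal × 3.785 L/gal = 23,278 L.
Moles of Ca²⁺: 4,250 g ÷ 147 g/mol = 28.91 mol.
As CaCO₃: 28.91 mol × 100.1 g/mol = 2894 g.
Rise: 2894 g / 23,278 L × 1000 = 124.3 mg/L.

124 ppm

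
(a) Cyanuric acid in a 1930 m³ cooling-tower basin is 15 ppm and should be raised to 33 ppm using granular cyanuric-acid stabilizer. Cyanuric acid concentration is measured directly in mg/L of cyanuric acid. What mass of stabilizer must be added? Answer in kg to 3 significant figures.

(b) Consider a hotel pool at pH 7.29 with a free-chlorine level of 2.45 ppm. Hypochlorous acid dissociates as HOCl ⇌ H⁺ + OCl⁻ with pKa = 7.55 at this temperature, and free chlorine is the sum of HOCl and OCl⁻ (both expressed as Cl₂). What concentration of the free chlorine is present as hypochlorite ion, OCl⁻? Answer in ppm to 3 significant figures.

(a) 34.7 kg; (b) 0.869 ppm

(a) Volume: 1930 m³ = 1,930,000 L.
(a) CYA to add: (33 − 15) = 18 mg/L × 1,930,000 L = 34,740 g cyanuric acid.

(b) [OCl⁻]/[HOCl] = 10^(pH − pKa) = 10^(7.29 − 7.55) = 10^-0.26 = 0.5495.
(b) Fraction as HOCl = 1 / (1 + 0.5495) = 0.6454.
(b) OCl⁻ = (1 − 0.6454) × 2.45 ppm = 0.8689 ppm.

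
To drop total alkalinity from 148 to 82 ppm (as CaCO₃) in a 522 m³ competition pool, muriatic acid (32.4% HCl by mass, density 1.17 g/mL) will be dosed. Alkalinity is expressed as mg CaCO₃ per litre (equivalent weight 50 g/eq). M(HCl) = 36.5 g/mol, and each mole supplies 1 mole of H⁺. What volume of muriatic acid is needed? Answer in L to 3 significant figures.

66.3 L

Volume: 522 m³ = 522,000 L.
Alkalinity to neutralize: (148 − 82) = 66 mg/L as CaCO₃ × 522,000 L = 34,450 g as CaCO₃.
Equivalents of H⁺ required: 34,450 ÷ 50 g/eq = 689 eq = 689 mol HCl.
Mass of HCl: 689 × 36.5 = 25,150 g.
Mass of 32.4% solution: 25,150 / 0.324 = 77,620 g.
Volume: 77,620 g ÷ 1.17 g/mL = 66,340 mL.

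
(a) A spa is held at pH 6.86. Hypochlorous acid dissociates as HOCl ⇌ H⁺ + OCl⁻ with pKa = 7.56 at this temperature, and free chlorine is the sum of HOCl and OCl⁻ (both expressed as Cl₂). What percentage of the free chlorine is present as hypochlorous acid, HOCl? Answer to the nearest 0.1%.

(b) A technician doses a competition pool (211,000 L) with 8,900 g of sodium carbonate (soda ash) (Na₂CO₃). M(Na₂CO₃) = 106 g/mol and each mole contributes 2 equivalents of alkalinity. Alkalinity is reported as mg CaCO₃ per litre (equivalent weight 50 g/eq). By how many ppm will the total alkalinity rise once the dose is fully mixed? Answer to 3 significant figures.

(a) 83.4%; (b) 39.8 ppm

(a) [OCl⁻]/[HOCl] = 10^(pH − pKa) = 10^(6.86 − 7.56) = 10^-0.70 = 0.1995.
(a) Fraction as HOCl = 1 / (1 + 0.1995) = 0.8337.

(b) Moles of Na₂CO₃: 8,900 g ÷ 106 g/mol = 83.96 mol → 167.9 eq of alkalinity.
(b) As CaCO₃: 167.9 eq × 50 g/eq = 8396 g.
(b) Rise: 8396 g / 211,000 L × 1000 = 39.79 mg/L.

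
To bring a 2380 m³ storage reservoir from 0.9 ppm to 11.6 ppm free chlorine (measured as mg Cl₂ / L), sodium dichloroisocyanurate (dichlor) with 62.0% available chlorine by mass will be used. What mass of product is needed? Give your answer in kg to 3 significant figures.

41.1 kg

Volume: 2380 m³ = 2,380,000 L.
Chlorine deficit: 11.6 − 0.9 = 10.7 ppm = 10.7 mg/L as Cl₂.
Cl₂ equivalent needed: 10.7 mg/L × 2,380,000 L = 25,470,000 mg = 25,470 g.
Product at 62.0% available chlorine: 25,470 / 0.62 = 41,070 g.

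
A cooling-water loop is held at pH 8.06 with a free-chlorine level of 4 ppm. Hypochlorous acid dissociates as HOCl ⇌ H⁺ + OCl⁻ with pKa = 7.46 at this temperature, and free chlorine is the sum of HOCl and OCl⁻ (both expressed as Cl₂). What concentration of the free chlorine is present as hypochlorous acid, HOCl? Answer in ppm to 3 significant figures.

[OCl⁻]/[HOCl] = 10^(pH − pKa) = 10^(8.06 − 7.46) = 10^0.60 = 3.981.
Fraction as HOCl = 1 / (1 + 3.981) = 0.2008.
HOCl = 0.2008 × 4 ppm = 0.803 ppm.

0.803 ppm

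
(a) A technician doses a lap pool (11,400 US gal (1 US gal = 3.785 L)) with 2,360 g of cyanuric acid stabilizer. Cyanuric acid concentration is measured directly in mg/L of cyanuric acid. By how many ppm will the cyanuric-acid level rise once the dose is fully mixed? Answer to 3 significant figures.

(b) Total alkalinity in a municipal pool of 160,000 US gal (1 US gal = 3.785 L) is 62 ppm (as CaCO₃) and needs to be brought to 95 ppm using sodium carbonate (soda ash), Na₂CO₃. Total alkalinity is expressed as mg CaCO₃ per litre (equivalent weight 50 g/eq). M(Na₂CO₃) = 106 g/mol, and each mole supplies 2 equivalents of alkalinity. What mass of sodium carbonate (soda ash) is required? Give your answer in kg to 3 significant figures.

(a) Volume: 11,400 US gal × 3.785 L/gal = 43,149 L.
(a) Rise: 2,360 g / 43,149 L × 1000 = 54.69 mg/L.

(b) Volume: 160,000 US gal × 3.785 L/gal = 605,600 L.
(b) Alkalinity to add: (95 − 62) = 33 mg/L as CaCO₃ × 605,600 L = 19,980 g as CaCO₃.
(b) Equivalents: 19,980 g ÷ 50 g/eq = 399.7 eq.
(b) Each mole of Na₂CO₃ supplies 2 eq, so 399.7 / 2 = 199.8 mol.
(b) Mass: 199.8 mol × 106 g/mol = 21,180 g.

(a) 54.7 ppm; (b) 21.2 kg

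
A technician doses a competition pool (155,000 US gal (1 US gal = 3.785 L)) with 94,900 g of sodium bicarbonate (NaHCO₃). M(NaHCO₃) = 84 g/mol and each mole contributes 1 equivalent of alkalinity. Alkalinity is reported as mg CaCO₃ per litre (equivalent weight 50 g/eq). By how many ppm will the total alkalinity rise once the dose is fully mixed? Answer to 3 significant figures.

96.3 ppm

Volume: 155,000 US gal × 3.785 L/gal = 586,675 L.
Moles of NaHCO₃: 94,900 g ÷ 84 g/mol = 1130 mol → 1130 eq of alkalinity.
As CaCO₃: 1130 eq × 50 g/eq = 56,490 g.
Rise: 56,490 g / 586,675 L × 1000 = 96.29 mg/L.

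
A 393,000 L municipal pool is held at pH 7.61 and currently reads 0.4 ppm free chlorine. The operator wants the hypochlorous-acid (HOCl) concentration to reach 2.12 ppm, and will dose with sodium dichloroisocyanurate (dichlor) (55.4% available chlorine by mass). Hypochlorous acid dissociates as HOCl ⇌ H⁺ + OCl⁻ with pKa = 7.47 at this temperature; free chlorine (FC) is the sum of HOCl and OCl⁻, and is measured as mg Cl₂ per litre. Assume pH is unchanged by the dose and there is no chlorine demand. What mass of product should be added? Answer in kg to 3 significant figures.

[OCl⁻]/[HOCl] = 10^(pH − pKa) = 10^(7.61 − 7.47) = 1.38; fraction as HOCl = 1/(1 + 1.38) = 0.4201.
Free chlorine required for 2.12 ppm HOCl: 2.12 / 0.4201 = 5.046 ppm.
FC to add: 5.046 − 0.4 = 4.646 mg/L as Cl₂.
Cl₂ equivalent: 4.646 mg/L × 393,000 L = 1826 g.
Product at 55.4% available Cl: 1826 / 0.554 = 3296 g.

3.30 kg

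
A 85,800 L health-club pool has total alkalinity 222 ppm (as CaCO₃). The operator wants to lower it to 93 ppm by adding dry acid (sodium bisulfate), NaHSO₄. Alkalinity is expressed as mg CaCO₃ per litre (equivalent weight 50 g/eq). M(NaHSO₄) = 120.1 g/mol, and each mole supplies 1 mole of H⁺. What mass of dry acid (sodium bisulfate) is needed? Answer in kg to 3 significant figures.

26.6 kg

Alkalinity to neutralize: (222 − 93) = 129 mg/L as CaCO₃ × 85,800 L = 11,070 g as CaCO₃.
Equivalents of H⁺ required: 11,070 ÷ 50 g/eq = 221.4 eq = 221.4 mol NaHSO₄.
Mass of NaHSO₄: 221.4 × 120.1 = 26,590 g.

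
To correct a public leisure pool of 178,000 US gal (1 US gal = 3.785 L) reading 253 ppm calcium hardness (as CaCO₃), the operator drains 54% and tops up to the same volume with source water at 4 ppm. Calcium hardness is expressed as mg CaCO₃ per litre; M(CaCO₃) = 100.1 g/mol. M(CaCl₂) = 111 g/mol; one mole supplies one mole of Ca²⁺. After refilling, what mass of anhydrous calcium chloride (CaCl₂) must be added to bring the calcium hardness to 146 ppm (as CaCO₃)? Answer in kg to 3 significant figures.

Volume: 178,000 US gal × 3.785 L/gal = 673,730 L.
After draining 54% and refilling: 253 × 0.46 + 4 × 0.54 = 118.54 ppm.
Deficit to target: 146 − 118.54 = 27.46 mg/L.
As CaCO₃: 27.46 mg/L × 673,730 L = 18,500 g; ÷ 100.1 = 184.8 mol Ca²⁺.
Mass: 184.8 × 111 = 20,520 g.

20.5 kg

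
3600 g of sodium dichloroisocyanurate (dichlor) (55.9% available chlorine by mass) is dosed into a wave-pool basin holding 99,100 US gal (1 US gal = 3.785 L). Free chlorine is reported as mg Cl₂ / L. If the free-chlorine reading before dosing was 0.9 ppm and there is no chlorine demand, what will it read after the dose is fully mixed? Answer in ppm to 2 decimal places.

6.27 ppm

Volume: 99,100 US gal × 3.785 L/gal = 375,094 L.
Available chlorine delivered: 3600 g × 0.559 = 2012 g as Cl₂.
Concentration rise: 2012 g / 375,094 L = 5.365 mg/L = 5.37 ppm.
Final FC: 0.9 + 5.37 = 6.27 ppm.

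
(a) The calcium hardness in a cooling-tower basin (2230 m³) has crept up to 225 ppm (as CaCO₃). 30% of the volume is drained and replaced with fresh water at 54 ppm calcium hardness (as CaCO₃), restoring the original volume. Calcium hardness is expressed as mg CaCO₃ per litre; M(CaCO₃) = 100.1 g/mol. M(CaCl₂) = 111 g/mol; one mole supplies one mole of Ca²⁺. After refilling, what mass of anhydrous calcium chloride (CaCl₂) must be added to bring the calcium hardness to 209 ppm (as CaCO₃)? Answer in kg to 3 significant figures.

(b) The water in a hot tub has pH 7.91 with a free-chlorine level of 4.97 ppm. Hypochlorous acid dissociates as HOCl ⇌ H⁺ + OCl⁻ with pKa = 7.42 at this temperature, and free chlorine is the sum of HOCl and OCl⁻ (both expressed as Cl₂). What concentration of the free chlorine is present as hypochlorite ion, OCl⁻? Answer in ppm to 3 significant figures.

(a) 87.3 kg; (b) 3.75 ppm

(a) Volume: 2230 m³ = 2,230,000 L.
(a) After draining 30% and refilling: 225 × 0.70 + 54 × 0.30 = 173.7 ppm.
(a) Deficit to target: 209 − 173.7 = 35.3 mg/L.
(a) As CaCO₃: 35.3 mg/L × 2,230,000 L = 78,720 g; ÷ 100.1 = 786.4 mol Ca²⁺.
(a) Mass: 786.4 × 111 = 87,290 g.

(b) [OCl⁻]/[HOCl] = 10^(pH − pKa) = 10^(7.91 − 7.42) = 10^0.49 = 3.09.
(b) Fraction as HOCl = 1 / (1 + 3.09) = 0.2445.
(b) OCl⁻ = (1 − 0.2445) × 4.97 ppm = 3.755 ppm.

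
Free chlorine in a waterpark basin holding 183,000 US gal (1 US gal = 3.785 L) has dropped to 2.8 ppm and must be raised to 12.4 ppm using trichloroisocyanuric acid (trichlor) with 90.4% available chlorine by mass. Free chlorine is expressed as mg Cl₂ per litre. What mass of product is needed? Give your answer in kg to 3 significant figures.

7.36 kg

Volume: 183,000 US gal × 3.785 L/gal = 692,655 L.
Chlorine deficit: 12.4 − 2.8 = 9.6 ppm = 9.6 mg/L as Cl₂.
Cl₂ equivalent needed: 9.6 mg/L × 692,655 L = 6,649,000 mg = 6649 g.
Product at 90.4% available chlorine: 6649 / 0.904 = 7356 g.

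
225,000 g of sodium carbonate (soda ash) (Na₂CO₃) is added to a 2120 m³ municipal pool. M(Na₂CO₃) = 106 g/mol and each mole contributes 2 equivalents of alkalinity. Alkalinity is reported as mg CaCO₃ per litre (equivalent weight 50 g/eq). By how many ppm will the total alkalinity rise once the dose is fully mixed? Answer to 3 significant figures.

100 ppm

Volume: 2120 m³ = 2,120,000 L.
Moles of Na₂CO₃: 225,000 g ÷ 106 g/mol = 2123 mol → 4245 eq of alkalinity.
As CaCO₃: 4245 eq × 50 g/eq = 212,300 g.
Rise: 212,300 g / 2,120,000 L × 1000 = 100.1 mg/L.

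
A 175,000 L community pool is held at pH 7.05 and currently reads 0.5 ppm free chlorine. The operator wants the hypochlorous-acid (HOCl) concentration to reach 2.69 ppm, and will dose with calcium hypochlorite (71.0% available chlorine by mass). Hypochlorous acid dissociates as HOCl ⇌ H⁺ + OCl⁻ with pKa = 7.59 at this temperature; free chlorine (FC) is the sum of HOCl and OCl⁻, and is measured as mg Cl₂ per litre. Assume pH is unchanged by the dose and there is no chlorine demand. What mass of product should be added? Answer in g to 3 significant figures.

731 g

[OCl⁻]/[HOCl] = 10^(pH − pKa) = 10^(7.05 − 7.59) = 0.2884; fraction as HOCl = 1/(1 + 0.2884) = 0.7762.
Free chlorine required for 2.69 ppm HOCl: 2.69 / 0.7762 = 3.466 ppm.
FC to add: 3.466 − 0.5 = 2.966 mg/L as Cl₂.
Cl₂ equivalent: 2.966 mg/L × 175,000 L = 519 g.
Product at 71.0% available Cl: 519 / 0.71 = 731 g.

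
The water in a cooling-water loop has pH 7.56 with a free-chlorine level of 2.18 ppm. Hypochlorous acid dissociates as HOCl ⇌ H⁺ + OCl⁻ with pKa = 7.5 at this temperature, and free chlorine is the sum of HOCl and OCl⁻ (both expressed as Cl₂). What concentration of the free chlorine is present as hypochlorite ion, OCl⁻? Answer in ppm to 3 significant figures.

1.17 ppm

[OCl⁻]/[HOCl] = 10^(pH − pKa) = 10^(7.56 − 7.5) = 10^0.06 = 1.148.
Fraction as HOCl = 1 / (1 + 1.148) = 0.4655.
OCl⁻ = (1 − 0.4655) × 2.18 ppm = 1.165 ppm.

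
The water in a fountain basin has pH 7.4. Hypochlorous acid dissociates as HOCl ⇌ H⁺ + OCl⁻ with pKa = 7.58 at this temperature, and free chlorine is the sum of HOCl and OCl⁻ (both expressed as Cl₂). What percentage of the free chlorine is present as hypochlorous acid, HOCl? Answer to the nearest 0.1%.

60.2%

[OCl⁻]/[HOCl] = 10^(pH − pKa) = 10^(7.4 − 7.58) = 10^-0.18 = 0.6607.
Fraction as HOCl = 1 / (1 + 0.6607) = 0.6022.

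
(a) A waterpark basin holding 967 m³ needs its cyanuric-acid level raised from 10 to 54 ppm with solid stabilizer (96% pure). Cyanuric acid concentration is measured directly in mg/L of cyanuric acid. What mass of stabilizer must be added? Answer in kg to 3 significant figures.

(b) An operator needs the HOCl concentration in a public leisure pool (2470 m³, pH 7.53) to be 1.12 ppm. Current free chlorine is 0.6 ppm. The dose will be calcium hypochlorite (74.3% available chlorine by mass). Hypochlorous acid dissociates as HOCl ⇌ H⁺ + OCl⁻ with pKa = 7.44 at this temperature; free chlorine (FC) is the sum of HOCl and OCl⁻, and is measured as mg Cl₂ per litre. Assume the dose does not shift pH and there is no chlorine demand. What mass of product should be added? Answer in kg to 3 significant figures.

(a) 44.3 kg; (b) 6.31 kg

(a) Volume: 967 m³ = 967,000 L.
(a) CYA to add: (54 − 10) = 44 mg/L × 967,000 L = 42,550 g cyanuric acid.
(a) At 96% purity: 42,550 / 0.96 = 44,320 g product.

(b) Volume: 2470 m³ = 2,470,000 L.
(b) [OCl⁻]/[HOCl] = 10^(pH − pKa) = 10^(7.53 − 7.44) = 1.23; fraction as HOCl = 1/(1 + 1.23) = 0.4484.
(b) Free chlorine required for 1.12 ppm HOCl: 1.12 / 0.4484 = 2.498 ppm.
(b) FC to add: 2.498 − 0.6 = 1.898 mg/L as Cl₂.
(b) Cl₂ equivalent: 1.898 mg/L × 2,470,000 L = 4688 g.
(b) Product at 74.3% available Cl: 4688 / 0.743 = 6309 g.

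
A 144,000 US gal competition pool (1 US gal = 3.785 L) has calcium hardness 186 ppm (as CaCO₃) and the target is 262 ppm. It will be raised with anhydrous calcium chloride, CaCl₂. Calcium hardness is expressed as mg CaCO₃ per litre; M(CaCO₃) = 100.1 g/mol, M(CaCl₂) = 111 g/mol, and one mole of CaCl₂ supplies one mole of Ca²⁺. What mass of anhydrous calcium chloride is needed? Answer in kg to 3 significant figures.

45.9 kg

Volume: 144,000 US gal × 3.785 L/gal = 545,040 L.
Hardness to add: (262 − 186) = 76 mg/L as CaCO₃ × 545,040 L = 41,420 g as CaCO₃.
Moles of Ca²⁺ (1 mol Ca²⁺ ≡ 1 mol CaCO₃): 41,420 / 100.1 g/mol = 413.8 mol.
Mass of CaCl₂: 413.8 × 111 = 45,930 g.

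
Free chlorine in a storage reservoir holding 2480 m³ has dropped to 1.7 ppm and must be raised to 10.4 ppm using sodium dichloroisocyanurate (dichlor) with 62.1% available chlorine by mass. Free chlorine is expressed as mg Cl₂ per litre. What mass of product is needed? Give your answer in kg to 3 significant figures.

Volume: 2480 m³ = 2,480,000 L.
Chlorine deficit: 10.4 − 1.7 = 8.7 ppm = 8.7 mg/L as Cl₂.
Cl₂ equivalent needed: 8.7 mg/L × 2,480,000 L = 21,580,000 mg = 21,580 g.
Product at 62.1% available chlorine: 21,580 / 0.621 = 34,740 g.

34.7 kg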